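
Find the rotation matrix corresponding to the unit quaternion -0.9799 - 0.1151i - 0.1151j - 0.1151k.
[[0.947, -0.1991, 0.2521], [0.2521, 0.947, -0.1991], [-0.1991, 0.2521, 0.947]]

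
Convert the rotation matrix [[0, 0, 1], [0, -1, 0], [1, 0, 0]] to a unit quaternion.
0.7071i + 0.7071k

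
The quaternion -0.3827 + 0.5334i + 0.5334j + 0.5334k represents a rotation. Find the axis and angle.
axis = (√3/3, √3/3, √3/3), θ = 5π/4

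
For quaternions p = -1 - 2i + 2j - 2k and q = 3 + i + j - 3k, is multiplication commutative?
No: pq = -9 - 11i - 3j - 7k ≠ -9 - 3i + 13j + k = qp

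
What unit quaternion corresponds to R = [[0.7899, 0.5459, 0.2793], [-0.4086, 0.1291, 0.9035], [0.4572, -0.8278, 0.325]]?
0.749 - 0.5779i - 0.0594j - 0.3186k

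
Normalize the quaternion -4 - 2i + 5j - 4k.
-0.5121 - 0.2561i + 0.6402j - 0.5121k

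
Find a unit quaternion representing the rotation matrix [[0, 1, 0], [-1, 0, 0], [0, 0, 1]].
0.7071 - 0.7071k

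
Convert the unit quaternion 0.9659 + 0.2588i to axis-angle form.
axis = (1, 0, 0), θ = π/6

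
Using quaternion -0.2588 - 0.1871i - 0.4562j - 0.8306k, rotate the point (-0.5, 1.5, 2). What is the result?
(1.103, 0.347, 2.272)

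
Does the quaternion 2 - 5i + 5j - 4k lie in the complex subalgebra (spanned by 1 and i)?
No. The quaternion 2 - 5i + 5j - 4k has j-coefficient y = 5 and k-coefficient z = -4, not both zero, so it does not lie in the complex subalgebra spanned by 1 and i.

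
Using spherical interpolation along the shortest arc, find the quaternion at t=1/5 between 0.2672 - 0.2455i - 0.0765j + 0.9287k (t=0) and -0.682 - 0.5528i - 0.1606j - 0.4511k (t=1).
0.3981 - 0.0769i - 0.0268j + 0.9137k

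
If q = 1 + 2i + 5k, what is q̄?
1 - 2i - 5k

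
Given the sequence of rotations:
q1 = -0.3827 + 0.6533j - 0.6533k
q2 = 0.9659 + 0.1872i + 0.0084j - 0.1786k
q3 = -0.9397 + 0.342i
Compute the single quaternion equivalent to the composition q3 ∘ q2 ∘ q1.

q2 · q1 = -0.4918 + 0.0396i + 0.7501j - 0.4404k
q3 · q2 · q1 = 0.4486 - 0.2054i - 0.5543j + 0.6704k
0.4486 - 0.2054i - 0.5543j + 0.6704k


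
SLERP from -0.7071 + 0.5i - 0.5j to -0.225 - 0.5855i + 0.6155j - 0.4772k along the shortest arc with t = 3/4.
-0.0307 + 0.6369i - 0.6617j + 0.3943k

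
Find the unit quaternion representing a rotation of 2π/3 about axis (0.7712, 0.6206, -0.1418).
0.5 + 0.6679i + 0.5375j - 0.1228k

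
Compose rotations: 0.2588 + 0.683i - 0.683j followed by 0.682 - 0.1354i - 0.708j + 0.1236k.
-0.2146 + 0.5152i - 0.5646j + 0.608k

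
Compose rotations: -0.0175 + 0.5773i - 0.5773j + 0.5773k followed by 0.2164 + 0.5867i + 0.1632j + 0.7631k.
-0.6888 + 0.6494i - 0.0259j - 0.3213k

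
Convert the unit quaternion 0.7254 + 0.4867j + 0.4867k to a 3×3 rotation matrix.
[[0.0525, -0.7061, 0.7061], [0.7061, 0.5262, 0.4738], [-0.7061, 0.4738, 0.5262]]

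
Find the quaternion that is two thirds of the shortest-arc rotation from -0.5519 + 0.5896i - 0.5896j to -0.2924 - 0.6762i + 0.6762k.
-0.0105 + 0.8004i - 0.2606j - 0.5398k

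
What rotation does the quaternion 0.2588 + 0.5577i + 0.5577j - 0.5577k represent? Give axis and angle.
axis = (√3/3, √3/3, -√3/3), θ = 5π/6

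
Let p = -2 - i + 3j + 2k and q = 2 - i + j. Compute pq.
-8 - 2i + 2j + 6k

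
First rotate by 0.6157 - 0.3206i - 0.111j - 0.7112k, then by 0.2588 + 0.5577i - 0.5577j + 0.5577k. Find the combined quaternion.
0.6729 + 0.7189i - 0.1543j - 0.0814k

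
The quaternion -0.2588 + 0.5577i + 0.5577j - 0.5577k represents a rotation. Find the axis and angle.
axis = (√3/3, √3/3, -√3/3), θ = 7π/6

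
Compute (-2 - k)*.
-2 + k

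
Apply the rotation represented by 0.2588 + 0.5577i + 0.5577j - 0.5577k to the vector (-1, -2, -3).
(-0.577, 2.887, 2.31)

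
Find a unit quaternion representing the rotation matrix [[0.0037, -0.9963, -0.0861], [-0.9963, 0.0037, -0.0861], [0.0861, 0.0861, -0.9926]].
-0.061 - 0.7058i + 0.7058j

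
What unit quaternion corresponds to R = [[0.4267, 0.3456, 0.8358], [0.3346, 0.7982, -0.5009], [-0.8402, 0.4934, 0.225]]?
0.7826 + 0.3176i + 0.5354j - 0.0035k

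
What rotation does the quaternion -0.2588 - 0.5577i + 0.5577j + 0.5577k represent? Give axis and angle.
axis = (-√3/3, √3/3, √3/3), θ = 7π/6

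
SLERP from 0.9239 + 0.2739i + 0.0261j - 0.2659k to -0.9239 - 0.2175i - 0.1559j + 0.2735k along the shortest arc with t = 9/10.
0.9247 + 0.2234i + 0.143j - 0.273k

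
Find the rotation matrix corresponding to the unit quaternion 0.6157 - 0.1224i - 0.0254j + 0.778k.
[[-0.2119, -0.9518, -0.2217], [0.9642, -0.2405, 0.1112], [-0.1592, -0.1902, 0.9687]]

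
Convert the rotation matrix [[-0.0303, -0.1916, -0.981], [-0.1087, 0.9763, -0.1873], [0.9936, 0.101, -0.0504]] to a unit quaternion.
0.6884 + 0.1047i - 0.7171j + 0.0301k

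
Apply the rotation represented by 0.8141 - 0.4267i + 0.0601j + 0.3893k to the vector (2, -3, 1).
(3.2, 0.908, 1.712)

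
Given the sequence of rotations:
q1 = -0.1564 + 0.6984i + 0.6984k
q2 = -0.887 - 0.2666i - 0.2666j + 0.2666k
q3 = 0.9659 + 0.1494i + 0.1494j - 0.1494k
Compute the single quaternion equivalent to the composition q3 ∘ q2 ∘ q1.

q2 · q1 = 0.1387 - 0.764i + 0.4141j - 0.475k
q3 · q2 · q1 = 0.1153 - 0.7263i + 0.6058j - 0.3035k
0.1153 - 0.7263i + 0.6058j - 0.3035k


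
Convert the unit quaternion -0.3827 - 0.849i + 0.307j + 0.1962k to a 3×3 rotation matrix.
[[0.7345, -0.3711, -0.5681], [-0.6715, -0.5186, -0.5294], [-0.0982, 0.7703, -0.6301]]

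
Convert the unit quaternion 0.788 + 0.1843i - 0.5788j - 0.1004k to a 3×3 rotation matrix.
[[0.3098, -0.0551, -0.9492], [-0.3716, 0.9119, -0.1742], [0.8752, 0.4067, 0.262]]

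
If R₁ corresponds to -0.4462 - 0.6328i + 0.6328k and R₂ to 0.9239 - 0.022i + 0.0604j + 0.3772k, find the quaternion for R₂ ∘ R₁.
-0.6649 - 0.5366i - 0.2517j + 0.4546k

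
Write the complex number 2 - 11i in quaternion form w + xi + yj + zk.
2 - 11i + 0j + 0k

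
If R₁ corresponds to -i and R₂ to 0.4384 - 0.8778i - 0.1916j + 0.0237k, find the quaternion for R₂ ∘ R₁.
-0.8778 - 0.4384i - 0.0237j - 0.1916k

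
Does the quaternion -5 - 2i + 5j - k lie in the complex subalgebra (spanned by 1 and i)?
No. The quaternion -5 - 2i + 5j - k has j-coefficient y = 5 and k-coefficient z = -1, not both zero, so it does not lie in the complex subalgebra spanned by 1 and i.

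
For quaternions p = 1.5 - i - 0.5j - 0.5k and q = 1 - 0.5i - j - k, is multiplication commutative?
No: pq = -1.75i - 2.75j - 1.25k ≠ -1.75i - 1.25j - 2.75k = qp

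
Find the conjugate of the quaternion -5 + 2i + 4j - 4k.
-5 - 2i - 4j + 4k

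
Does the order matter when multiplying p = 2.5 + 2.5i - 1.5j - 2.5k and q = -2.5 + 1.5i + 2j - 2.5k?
Yes: pq = -13.25 + 6.25i + 11.25j + 7.25k ≠ -13.25 - 11.25i + 6.25j - 7.25k = qp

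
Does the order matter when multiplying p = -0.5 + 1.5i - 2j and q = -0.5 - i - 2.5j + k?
Yes: pq = -3.25 - 2.25i + 0.75j - 6.25k ≠ -3.25 + 1.75i + 3.75j + 5.25k = qp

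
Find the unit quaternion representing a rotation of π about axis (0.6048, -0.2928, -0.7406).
0.6048i - 0.2928j - 0.7406k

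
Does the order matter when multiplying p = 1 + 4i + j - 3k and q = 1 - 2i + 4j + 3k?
Yes: pq = 14 + 17i - j + 18k ≠ 14 - 13i + 11j - 18k = qp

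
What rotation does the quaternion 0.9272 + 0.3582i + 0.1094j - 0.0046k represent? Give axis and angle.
axis = (0.9563, 0.2921, -0.0123), θ = 44°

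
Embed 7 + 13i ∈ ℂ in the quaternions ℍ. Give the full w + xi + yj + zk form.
7 + 13i + 0j + 0k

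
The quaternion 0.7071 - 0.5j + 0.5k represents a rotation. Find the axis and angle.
axis = (0, -√2/2, √2/2), θ = π/2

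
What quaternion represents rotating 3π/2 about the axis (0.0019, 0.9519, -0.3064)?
-0.7071 + 0.0013i + 0.6731j - 0.2167k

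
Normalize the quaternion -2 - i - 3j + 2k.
-0.4714 - 0.2357i - 0.7071j + 0.4714k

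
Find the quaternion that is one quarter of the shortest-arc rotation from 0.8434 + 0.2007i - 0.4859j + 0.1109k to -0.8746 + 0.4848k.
0.9087 + 0.1583i - 0.3833j - 0.0474k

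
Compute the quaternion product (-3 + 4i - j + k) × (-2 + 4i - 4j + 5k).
-19 - 21i - 2j - 29k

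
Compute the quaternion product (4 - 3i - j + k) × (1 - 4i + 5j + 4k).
-7 - 28i + 27j - 2k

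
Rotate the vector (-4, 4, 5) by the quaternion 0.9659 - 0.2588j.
(-5.964, 4, 2.33)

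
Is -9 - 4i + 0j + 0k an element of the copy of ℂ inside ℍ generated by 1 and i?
Yes. The quaternion -9 - 4i has j- and k-coefficients y = z = 0, so it lies in the complex subalgebra spanned by 1 and i.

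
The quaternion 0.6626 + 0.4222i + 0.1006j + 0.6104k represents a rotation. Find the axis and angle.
axis = (0.5637, 0.1343, 0.815), θ = 97°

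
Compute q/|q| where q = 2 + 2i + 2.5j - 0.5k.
0.5252 + 0.5252i + 0.6565j - 0.1313k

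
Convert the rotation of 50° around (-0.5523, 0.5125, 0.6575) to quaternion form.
0.9063 - 0.2334i + 0.2166j + 0.2779k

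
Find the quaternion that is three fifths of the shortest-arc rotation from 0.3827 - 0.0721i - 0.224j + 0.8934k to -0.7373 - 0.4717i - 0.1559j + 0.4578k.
-0.3481 - 0.3915i - 0.236j + 0.8185k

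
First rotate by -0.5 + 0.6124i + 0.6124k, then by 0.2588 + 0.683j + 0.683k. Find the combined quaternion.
-0.5477 + 0.5768i + 0.0768j - 0.6013k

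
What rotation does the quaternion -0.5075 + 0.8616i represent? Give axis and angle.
axis = (1, 0, 0), θ = 241°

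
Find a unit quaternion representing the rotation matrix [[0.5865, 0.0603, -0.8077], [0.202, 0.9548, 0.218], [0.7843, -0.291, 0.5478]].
0.8788 - 0.1448i - 0.4529j + 0.0403k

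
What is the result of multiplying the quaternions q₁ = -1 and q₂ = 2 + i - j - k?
-2 - i + j + k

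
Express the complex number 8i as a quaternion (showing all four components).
0 + 8i + 0j + 0k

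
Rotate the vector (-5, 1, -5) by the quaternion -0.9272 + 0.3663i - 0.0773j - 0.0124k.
(-5.69, -2.506, -3.514)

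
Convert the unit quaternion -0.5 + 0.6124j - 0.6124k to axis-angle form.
axis = (0, √2/2, -√2/2), θ = 4π/3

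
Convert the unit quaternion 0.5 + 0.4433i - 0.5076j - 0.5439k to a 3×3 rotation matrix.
[[-0.107, 0.0939, -0.9898], [-0.9939, 0.0153, 0.1089], [0.0254, 0.9955, 0.0917]]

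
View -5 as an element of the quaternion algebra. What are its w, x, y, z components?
-5 + 0i + 0j + 0k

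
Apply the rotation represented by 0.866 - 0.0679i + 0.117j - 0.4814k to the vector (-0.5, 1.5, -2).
(0.436, 1.206, -2.204)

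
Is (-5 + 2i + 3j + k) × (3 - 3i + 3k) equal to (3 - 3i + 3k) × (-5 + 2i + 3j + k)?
No: pq = -12 + 30i - 3k ≠ -12 + 12i + 18j - 21k = qp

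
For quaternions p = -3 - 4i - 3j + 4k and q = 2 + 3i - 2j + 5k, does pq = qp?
No: pq = -20 - 24i + 32j + 10k ≠ -20 - 10i - 32j - 24k = qp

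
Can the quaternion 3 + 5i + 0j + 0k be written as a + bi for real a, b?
Yes. The quaternion 3 + 5i has j- and k-coefficients y = z = 0, so it lies in the complex subalgebra spanned by 1 and i.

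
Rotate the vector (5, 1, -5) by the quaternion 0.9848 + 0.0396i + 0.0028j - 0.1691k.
(5.087, -0.33, -5.002)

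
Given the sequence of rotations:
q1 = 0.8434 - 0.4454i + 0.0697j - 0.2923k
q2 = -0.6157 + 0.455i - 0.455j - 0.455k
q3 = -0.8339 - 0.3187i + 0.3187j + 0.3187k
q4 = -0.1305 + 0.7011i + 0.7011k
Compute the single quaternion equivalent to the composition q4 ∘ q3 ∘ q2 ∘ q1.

q2 · q1 = -0.4179 + 0.8227i - 0.091j - 0.3747k
q3 · q2 · q1 = 0.7591 - 0.6433i + 0.0855j - 0.0539k
q4 · q3 · q2 · q1 = 0.3897 + 0.5562i - 0.4244j + 0.5992k
0.3897 + 0.5562i - 0.4244j + 0.5992k


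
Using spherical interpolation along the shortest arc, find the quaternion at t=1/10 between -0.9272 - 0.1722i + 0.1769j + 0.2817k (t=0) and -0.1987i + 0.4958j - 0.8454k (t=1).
-0.9017 - 0.1385i + 0.0997j + 0.3973k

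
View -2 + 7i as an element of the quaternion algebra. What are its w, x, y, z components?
-2 + 7i + 0j + 0k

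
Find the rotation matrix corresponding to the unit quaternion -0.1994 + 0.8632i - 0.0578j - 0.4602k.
[[0.5698, -0.2833, -0.7714], [0.0837, -0.9138, 0.3974], [-0.8175, -0.291, -0.4969]]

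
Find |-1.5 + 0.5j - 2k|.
2.55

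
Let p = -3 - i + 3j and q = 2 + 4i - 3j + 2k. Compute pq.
7 - 8i + 17j - 15k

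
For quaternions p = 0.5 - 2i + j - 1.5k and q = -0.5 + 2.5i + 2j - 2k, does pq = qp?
No: pq = -0.25 + 3.25i - 7.25j - 6.75k ≠ -0.25 + 1.25i + 8.25j + 6.25k = qp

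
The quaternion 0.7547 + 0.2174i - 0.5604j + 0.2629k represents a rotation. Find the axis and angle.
axis = (0.3314, -0.8542, 0.4007), θ = 82°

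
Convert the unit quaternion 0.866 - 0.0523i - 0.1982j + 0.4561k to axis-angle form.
axis = (-0.1046, -0.3964, 0.9121), θ = π/3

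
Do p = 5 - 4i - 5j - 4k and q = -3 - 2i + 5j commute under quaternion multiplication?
No: pq = 2 + 22i + 48j - 18k ≠ 2 - 18i + 32j + 42k = qp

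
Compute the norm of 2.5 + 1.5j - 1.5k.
3.279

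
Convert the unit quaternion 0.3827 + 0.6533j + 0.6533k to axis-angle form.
axis = (0, √2/2, √2/2), θ = 3π/4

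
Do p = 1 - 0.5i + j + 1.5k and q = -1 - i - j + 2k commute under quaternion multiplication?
No: pq = -3.5 + 3i - 2.5j + 2k ≠ -3.5 - 4i - 1.5j - k = qp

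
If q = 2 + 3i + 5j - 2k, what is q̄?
2 - 3i - 5j + 2k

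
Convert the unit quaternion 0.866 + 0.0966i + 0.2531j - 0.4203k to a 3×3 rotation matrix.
[[0.5186, 0.7769, 0.3572], [-0.6791, 0.628, -0.3801], [-0.5196, -0.0454, 0.8532]]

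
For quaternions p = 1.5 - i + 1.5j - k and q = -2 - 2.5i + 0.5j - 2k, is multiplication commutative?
No: pq = -8.25 - 4.25i - 1.75j + 2.25k ≠ -8.25 + 0.75i - 2.75j - 4.25k = qp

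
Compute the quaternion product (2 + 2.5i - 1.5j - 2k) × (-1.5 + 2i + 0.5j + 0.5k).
-6.25 + 0.5i - 2j + 8.25k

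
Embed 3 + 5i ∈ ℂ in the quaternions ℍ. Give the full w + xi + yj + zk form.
3 + 5i + 0j + 0k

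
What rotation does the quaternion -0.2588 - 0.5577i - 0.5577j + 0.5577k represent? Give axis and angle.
axis = (-√3/3, -√3/3, √3/3), θ = 7π/6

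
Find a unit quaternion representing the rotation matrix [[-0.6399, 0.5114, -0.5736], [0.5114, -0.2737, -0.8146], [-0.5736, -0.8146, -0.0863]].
-0.4243i - 0.6026j + 0.6759k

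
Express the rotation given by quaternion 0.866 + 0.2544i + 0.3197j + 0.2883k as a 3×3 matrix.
[[0.6294, -0.3367, 0.7004], [0.662, 0.7043, -0.2563], [-0.407, 0.625, 0.6661]]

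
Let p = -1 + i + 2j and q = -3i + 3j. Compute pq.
-3 + 3i - 3j + 9k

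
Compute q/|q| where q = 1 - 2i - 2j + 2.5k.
0.2561 - 0.5121i - 0.5121j + 0.6402k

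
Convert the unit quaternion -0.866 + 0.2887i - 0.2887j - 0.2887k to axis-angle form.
axis = (√3/3, -√3/3, -√3/3), θ = 5π/3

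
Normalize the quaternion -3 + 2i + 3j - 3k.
-0.5388 + 0.3592i + 0.5388j - 0.5388k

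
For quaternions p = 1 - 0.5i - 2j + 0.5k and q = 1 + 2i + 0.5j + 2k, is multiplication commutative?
No: pq = 2 - 2.75i + 0.5j + 6.25k ≠ 2 + 5.75i - 3.5j - 1.25k = qp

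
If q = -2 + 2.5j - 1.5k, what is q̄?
-2 - 2.5j + 1.5k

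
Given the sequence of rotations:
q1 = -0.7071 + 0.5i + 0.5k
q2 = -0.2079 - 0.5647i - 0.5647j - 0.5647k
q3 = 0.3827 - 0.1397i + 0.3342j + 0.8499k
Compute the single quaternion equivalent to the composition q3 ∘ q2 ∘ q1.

q2 · q1 = 0.7117 + 0.013i + 0.3993j + 0.5777k
q3 · q2 · q1 = -0.3502 - 0.2407i + 0.4824j + 0.7658k
-0.3502 - 0.2407i + 0.4824j + 0.7658k


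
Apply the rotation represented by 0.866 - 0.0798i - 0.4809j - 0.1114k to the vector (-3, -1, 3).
(-4.253, 0.122, -0.947)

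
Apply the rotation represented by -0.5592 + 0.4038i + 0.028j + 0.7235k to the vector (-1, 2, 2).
(2.818, 1.025, -0.093)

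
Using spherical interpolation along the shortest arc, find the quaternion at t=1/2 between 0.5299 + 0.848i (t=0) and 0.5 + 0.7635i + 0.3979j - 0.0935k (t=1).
0.5266 + 0.824i + 0.2035j - 0.0478k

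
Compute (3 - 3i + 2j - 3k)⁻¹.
0.0968 + 0.0968i - 0.0645j + 0.0968k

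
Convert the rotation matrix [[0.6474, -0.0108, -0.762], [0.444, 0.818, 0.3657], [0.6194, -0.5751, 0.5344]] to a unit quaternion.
0.866 - 0.2716i - 0.3988j + 0.1313k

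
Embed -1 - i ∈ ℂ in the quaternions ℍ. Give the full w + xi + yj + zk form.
-1 - i + 0j + 0k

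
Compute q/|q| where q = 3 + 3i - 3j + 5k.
0.416 + 0.416i - 0.416j + 0.6934k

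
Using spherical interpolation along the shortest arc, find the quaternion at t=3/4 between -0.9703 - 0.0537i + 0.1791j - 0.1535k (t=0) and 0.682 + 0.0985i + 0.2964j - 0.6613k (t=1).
-0.844 - 0.0962i - 0.1882j + 0.493k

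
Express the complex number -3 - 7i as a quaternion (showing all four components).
-3 - 7i + 0j + 0k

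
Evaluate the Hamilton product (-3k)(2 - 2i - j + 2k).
6 - 3i + 6j - 6k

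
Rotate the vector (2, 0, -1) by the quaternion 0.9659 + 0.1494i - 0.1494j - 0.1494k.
(2.155, -0.423, -0.423)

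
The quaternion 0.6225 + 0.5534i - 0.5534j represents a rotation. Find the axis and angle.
axis = (√2/2, -√2/2, 0), θ = 103°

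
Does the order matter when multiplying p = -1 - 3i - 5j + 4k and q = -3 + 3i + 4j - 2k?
Yes: pq = 40 + 17j - 7k ≠ 40 + 12i + 5j - 13k = qp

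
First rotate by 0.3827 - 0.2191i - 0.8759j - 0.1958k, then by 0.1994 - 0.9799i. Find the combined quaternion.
-0.1384 - 0.4187i - 0.3665j + 0.8193k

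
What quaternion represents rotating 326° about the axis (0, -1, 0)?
-0.9563 - 0.2924j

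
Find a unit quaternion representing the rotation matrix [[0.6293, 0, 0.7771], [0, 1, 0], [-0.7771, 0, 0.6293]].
0.9026 + 0.4305j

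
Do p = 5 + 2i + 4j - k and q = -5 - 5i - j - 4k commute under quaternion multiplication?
No: pq = -15 - 52i - 12j + 3k ≠ -15 - 18i - 38j - 33k = qp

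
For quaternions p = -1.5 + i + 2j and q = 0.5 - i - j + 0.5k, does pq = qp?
No: pq = 2.25 + 3i + 2j + 0.25k ≠ 2.25 + i + 3j - 1.75k = qp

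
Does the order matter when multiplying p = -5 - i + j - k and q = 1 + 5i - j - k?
Yes: pq = -28i ≠ -24i + 12j + 8k = qp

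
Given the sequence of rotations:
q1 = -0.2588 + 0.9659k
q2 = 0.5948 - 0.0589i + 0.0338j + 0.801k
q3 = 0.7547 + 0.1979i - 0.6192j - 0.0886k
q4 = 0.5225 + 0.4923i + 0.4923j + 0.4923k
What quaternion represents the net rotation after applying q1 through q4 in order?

q2 · q1 = -0.9276 + 0.0479i + 0.0481j + 0.3672k
q3 · q2 · q1 = -0.6472 - 0.3705i + 0.5338j + 0.3985k
q4 · q3 · q2 · q1 = -0.6147 - 0.5788i - 0.4183j + 0.3348k
-0.6147 - 0.5788i - 0.4183j + 0.3348k


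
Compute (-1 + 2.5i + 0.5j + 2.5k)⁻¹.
-0.0727 - 0.1818i - 0.0364j - 0.1818k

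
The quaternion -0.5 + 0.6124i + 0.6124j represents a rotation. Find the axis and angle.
axis = (√2/2, √2/2, 0), θ = 4π/3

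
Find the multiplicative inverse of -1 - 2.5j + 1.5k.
-0.1053 + 0.2632j - 0.1579k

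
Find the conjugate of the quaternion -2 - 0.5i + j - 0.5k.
-2 + 0.5i - j + 0.5k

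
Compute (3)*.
3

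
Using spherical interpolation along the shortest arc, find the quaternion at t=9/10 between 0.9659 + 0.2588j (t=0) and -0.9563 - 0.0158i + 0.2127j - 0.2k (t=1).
0.9692 + 0.0143i - 0.166j + 0.1816k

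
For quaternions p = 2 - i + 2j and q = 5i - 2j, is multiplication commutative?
No: pq = 9 + 10i - 4j - 8k ≠ 9 + 10i - 4j + 8k = qp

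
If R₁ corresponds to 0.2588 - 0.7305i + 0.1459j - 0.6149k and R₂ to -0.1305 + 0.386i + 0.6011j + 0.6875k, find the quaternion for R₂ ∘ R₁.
0.5832 - 0.2747i - 0.1283j + 0.7536k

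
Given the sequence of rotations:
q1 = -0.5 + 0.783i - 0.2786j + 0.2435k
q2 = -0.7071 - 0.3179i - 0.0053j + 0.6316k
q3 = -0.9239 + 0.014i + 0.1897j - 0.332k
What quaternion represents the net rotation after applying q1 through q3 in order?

q2 · q1 = 0.4472 - 0.22i + 0.7716j - 0.3953k
q3 · q2 · q1 = -0.6877 + 0.3907i - 0.5495j + 0.2693k
-0.6877 + 0.3907i - 0.5495j + 0.2693k


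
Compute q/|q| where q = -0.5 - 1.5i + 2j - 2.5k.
-0.14 - 0.4201i + 0.5601j - 0.7001k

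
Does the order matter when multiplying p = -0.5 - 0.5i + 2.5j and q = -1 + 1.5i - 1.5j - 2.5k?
Yes: pq = 5 - 6.5i - 3j - 1.75k ≠ 5 + 6i - 0.5j + 4.25k = qp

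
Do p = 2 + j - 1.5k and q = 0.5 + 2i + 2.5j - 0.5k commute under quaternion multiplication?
No: pq = -2.25 + 7.25i + 2.5j - 3.75k ≠ -2.25 + 0.75i + 8.5j + 0.25k = qp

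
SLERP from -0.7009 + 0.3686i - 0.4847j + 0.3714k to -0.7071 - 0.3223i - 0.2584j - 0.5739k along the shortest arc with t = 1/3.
-0.856 + 0.1506i - 0.4925j + 0.0443k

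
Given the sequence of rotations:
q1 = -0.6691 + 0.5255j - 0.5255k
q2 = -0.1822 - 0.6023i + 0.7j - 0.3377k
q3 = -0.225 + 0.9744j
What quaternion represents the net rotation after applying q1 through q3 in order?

q2 · q1 = -0.4234 + 0.2126i - 0.8806j + 0.0052k
q3 · q2 · q1 = 0.9533 - 0.0428i - 0.2144j - 0.2083k
0.9533 - 0.0428i - 0.2144j - 0.2083k


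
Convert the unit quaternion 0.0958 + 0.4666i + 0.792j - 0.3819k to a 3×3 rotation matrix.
[[-0.5462, 0.8123, -0.2046], [0.6659, 0.2729, -0.6943], [-0.5081, -0.5155, -0.69]]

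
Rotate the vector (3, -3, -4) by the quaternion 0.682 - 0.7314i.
(3, -3.781, 3.272)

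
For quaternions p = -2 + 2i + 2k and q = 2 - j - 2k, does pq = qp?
No: pq = 6i + 6j + 6k ≠ 2i - 2j + 10k = qp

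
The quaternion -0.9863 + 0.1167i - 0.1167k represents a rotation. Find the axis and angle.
axis = (√2/2, 0, -√2/2), θ = 341°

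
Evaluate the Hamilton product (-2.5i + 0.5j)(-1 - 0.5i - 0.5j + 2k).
-1 + 3.5i + 4.5j + 1.5k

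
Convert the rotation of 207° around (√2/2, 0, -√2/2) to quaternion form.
-0.2334 + 0.6876i - 0.6876k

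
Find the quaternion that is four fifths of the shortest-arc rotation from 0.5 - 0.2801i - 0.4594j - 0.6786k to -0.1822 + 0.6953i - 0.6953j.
-0.0204 + 0.5708i - 0.7947j - 0.2055k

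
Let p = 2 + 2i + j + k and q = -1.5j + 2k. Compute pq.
-0.5 + 3.5i - 7j + k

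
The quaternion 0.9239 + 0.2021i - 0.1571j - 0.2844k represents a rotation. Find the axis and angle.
axis = (0.5282, -0.4106, -0.7433), θ = π/4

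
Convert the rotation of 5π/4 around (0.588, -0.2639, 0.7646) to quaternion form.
-0.3827 + 0.5432i - 0.2438j + 0.7064k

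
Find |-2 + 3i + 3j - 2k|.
√26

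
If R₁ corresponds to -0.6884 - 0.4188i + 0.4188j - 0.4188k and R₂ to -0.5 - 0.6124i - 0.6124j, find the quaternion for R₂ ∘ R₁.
0.3442 + 0.8874i - 0.0443j - 0.3035k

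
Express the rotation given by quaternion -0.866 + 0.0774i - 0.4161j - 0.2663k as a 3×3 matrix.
[[0.5119, -0.5256, 0.6795], [0.3968, 0.8462, 0.3557], [-0.7619, 0.0876, 0.6417]]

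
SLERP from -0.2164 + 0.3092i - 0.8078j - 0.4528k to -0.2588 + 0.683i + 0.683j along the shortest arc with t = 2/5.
-0.0246 - 0.1252i - 0.9358j - 0.3286k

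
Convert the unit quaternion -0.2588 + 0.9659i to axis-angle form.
axis = (1, 0, 0), θ = 7π/6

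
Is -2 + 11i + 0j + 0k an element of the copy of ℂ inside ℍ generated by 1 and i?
Yes. The quaternion -2 + 11i has j- and k-coefficients y = z = 0, so it lies in the complex subalgebra spanned by 1 and i.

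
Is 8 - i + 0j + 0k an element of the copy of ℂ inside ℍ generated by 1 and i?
Yes. The quaternion 8 - i has j- and k-coefficients y = z = 0, so it lies in the complex subalgebra spanned by 1 and i.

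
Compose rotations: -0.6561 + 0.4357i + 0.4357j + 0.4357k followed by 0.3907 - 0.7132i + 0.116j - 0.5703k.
0.2523 + 0.9372i + 0.1564j + 0.1831k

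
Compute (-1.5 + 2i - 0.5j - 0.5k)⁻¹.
-0.2222 - 0.2963i + 0.0741j + 0.0741k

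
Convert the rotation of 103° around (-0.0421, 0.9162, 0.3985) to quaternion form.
0.6225 - 0.0329i + 0.717j + 0.3119k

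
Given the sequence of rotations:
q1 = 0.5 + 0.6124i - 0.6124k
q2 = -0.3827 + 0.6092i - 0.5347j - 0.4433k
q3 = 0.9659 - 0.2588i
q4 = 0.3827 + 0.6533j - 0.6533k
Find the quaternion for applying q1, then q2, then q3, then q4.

q2 · q1 = -0.8359 + 0.3977i - 0.1658j + 0.3402k
q3 · q2 · q1 = -0.7045 + 0.6005i - 0.0721j + 0.3715k
q4 · q3 · q2 · q1 = 0.0202 + 0.4254i - 0.8801j + 0.2101k
0.0202 + 0.4254i - 0.8801j + 0.2101k


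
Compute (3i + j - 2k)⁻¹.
-0.2143i - 0.0714j + 0.1429k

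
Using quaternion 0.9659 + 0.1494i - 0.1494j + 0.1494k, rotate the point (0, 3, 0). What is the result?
(-1, 2.732, 0.732)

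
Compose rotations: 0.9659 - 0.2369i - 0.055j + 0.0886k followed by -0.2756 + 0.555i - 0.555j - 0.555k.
-0.1161 + 0.5217i - 0.4386j - 0.7225k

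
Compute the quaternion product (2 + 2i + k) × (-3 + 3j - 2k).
-4 - 9i + 10j - k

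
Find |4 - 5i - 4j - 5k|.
√82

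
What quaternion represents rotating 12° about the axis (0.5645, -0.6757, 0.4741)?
0.9945 + 0.059i - 0.0706j + 0.0496k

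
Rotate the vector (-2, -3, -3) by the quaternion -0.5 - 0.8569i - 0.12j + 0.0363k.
(-2.836, 3.672, -0.688)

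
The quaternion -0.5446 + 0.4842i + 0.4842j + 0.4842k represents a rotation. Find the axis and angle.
axis = (√3/3, √3/3, √3/3), θ = 246°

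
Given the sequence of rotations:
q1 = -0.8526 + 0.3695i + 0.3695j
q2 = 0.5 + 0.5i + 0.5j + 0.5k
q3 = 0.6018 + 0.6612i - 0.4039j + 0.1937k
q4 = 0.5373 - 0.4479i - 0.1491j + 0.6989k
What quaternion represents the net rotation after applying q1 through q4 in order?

q2 · q1 = -0.7958 - 0.4263i - 0.0568j - 0.4263k
q3 · q2 · q1 = -0.1374 - 0.5995i + 0.4865j - 0.6204k
q4 · q3 · q2 · q1 = 0.1638 - 0.5081i - 0.415j - 0.7367k
0.1638 - 0.5081i - 0.415j - 0.7367k


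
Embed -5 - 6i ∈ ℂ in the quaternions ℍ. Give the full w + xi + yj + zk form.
-5 - 6i + 0j + 0k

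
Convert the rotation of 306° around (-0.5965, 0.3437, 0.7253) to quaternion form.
-0.891 - 0.2708i + 0.156j + 0.3293k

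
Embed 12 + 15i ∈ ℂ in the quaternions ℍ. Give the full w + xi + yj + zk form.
12 + 15i + 0j + 0k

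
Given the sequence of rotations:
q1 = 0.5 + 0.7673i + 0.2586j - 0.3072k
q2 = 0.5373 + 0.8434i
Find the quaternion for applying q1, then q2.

q2 · q1 = -0.3785 + 0.834i + 0.398j + 0.053k
-0.3785 + 0.834i + 0.398j + 0.053k


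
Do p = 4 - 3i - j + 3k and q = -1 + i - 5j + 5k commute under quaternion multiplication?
No: pq = -21 + 17i - j + 33k ≠ -21 - 3i - 37j + k = qp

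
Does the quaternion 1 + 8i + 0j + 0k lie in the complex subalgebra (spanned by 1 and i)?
Yes. The quaternion 1 + 8i has j- and k-coefficients y = z = 0, so it lies in the complex subalgebra spanned by 1 and i.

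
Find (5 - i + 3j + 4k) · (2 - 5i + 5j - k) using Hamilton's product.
-6 - 50i + 10j + 13k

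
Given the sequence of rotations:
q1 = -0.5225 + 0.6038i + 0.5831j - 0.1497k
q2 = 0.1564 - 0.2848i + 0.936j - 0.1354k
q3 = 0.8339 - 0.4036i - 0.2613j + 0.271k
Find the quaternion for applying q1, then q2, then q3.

q2 · q1 = -0.4758 + 0.1821i - 0.5223j - 0.6839k
q3 · q2 · q1 = -0.2744 + 0.6641i - 0.5379j - 0.4409k
-0.2744 + 0.6641i - 0.5379j - 0.4409k


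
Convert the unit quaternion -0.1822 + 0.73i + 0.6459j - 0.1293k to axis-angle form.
axis = (0.7424, 0.6569, -0.1315), θ = 201°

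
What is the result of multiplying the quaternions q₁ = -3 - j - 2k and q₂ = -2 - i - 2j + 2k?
8 - 3i + 10j - 3k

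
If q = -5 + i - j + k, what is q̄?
-5 - i + j - k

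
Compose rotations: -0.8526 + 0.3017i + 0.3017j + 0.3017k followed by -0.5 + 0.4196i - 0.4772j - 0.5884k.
0.6212 - 0.4751i - 0.0481j + 0.6214k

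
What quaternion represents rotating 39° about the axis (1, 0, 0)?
0.9426 + 0.3338i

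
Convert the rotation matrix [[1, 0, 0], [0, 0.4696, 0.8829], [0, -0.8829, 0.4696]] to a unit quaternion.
0.8572 - 0.515i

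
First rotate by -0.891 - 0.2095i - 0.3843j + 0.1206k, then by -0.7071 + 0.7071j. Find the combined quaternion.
0.9018 + 0.2334i - 0.3583j + 0.0629k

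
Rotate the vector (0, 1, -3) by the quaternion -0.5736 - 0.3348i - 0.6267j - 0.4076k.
(-3.024, 0.063, 0.924)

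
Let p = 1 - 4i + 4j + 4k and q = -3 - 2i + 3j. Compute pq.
-23 - 2i - 17j - 16k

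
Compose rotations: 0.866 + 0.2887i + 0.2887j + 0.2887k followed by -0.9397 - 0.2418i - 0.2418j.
-0.6742 - 0.5505i - 0.4109j - 0.2713k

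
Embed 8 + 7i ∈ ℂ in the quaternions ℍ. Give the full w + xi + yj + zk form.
8 + 7i + 0j + 0k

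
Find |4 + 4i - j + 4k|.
7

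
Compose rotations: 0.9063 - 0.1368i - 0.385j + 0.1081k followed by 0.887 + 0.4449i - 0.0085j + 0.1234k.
0.8481 + 0.3285i - 0.4142j + 0.0353k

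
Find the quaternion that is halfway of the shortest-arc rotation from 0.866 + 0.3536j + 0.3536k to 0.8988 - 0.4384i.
0.9358 - 0.2325i + 0.1875j + 0.1875k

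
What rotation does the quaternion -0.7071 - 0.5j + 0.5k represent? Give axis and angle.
axis = (0, -√2/2, √2/2), θ = 3π/2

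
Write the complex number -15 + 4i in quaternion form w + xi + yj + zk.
-15 + 4i + 0j + 0k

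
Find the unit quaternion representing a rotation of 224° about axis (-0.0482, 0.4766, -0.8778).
-0.3746 - 0.0447i + 0.4419j - 0.8139k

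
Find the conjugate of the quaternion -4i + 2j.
4i - 2j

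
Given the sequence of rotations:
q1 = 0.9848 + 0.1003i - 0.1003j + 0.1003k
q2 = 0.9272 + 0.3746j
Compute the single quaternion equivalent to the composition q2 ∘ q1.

q2 · q1 = 0.9507 + 0.1306i + 0.2759j + 0.0554k
0.9507 + 0.1306i + 0.2759j + 0.0554k


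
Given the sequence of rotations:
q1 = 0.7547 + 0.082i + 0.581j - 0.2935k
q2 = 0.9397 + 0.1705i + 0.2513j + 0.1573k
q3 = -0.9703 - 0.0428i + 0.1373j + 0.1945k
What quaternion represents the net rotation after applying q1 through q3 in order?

q2 · q1 = 0.5954 + 0.0406i + 0.7986j - 0.0786k
q3 · q2 · q1 = -0.6703 - 0.231i - 0.6886j + 0.1523k
-0.6703 - 0.231i - 0.6886j + 0.1523k


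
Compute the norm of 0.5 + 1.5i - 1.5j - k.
2.398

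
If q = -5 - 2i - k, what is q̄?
-5 + 2i + k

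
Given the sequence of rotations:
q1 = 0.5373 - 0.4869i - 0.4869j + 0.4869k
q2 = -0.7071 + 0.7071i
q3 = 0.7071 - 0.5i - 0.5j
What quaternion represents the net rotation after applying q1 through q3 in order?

q2 · q1 = -0.0356 + 0.7242i - 0.6886k
q3 · q2 · q1 = 0.3369 + 0.8742i - 0.3265j - 0.1248k
0.3369 + 0.8742i - 0.3265j - 0.1248k


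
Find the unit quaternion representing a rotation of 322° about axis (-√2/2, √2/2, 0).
-0.9455 - 0.2302i + 0.2302j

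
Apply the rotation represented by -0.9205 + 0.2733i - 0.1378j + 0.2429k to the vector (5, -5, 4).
(3.907, -4.531, 5.496)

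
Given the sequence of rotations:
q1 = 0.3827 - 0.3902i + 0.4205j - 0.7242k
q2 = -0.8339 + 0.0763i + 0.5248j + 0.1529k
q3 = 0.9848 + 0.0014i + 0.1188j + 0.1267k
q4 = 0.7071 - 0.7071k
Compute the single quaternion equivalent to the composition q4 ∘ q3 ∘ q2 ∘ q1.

q2 · q1 = -0.3993 - 0.0898i - 0.1542j + 0.8993k
q3 · q2 · q1 = -0.4887 + 0.0374i - 0.2119j + 0.8455k
q4 · q3 · q2 · q1 = 0.2523 - 0.1234i - 0.1763j + 0.9434k
0.2523 - 0.1234i - 0.1763j + 0.9434k


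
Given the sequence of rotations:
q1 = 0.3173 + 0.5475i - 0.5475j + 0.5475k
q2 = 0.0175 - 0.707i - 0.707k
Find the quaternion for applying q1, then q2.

q2 · q1 = 0.7797 - 0.6018i - 0.0096j + 0.1723k
0.7797 - 0.6018i - 0.0096j + 0.1723k


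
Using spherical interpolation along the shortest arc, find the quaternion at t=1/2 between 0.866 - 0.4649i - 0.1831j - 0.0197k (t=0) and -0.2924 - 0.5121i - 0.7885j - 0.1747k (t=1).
0.3811 - 0.6491i - 0.6455j - 0.1292k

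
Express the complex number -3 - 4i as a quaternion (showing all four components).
-3 - 4i + 0j + 0k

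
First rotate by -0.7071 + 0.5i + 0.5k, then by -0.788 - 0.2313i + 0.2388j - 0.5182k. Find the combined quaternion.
0.9319 - 0.111i - 0.3123j - 0.147k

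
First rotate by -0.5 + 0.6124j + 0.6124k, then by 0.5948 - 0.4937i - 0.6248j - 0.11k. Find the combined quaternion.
0.1526 - 0.0684i + 0.979j + 0.1169k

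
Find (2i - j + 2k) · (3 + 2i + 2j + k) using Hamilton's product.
-4 + i - j + 12k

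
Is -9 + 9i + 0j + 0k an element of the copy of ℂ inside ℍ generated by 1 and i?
Yes. The quaternion -9 + 9i has j- and k-coefficients y = z = 0, so it lies in the complex subalgebra spanned by 1 and i.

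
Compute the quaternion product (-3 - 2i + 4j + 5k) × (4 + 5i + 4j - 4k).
2 - 59i + 21j + 4k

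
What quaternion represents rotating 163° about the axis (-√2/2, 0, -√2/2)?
0.1478 - 0.6993i - 0.6993k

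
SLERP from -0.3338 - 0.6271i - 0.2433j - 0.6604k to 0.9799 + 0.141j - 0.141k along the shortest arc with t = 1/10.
-0.4507 - 0.5992i - 0.2514j - 0.612k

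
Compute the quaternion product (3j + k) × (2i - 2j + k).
5 + 5i + 2j - 6k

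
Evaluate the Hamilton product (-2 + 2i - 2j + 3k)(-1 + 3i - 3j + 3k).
-19 - 5i + 11j - 9k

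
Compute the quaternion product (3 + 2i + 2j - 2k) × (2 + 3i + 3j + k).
-4 + 21i + 5j - k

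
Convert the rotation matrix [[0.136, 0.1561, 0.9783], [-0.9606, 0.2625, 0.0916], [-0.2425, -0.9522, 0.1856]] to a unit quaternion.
0.6293 - 0.4147i + 0.485j - 0.4436k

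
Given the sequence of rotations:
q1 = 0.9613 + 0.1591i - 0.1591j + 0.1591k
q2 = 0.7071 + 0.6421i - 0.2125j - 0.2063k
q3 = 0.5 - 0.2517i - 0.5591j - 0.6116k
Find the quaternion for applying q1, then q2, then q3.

q2 · q1 = 0.5766 + 0.6631i - 0.4518j - 0.1542k
q3 · q2 · q1 = 0.1083 - 0.0037i - 0.9926j + 0.0547k
0.1083 - 0.0037i - 0.9926j + 0.0547k


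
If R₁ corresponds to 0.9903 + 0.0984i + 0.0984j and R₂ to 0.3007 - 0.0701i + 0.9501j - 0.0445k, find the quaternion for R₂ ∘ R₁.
0.2112 - 0.0355i + 0.9661j - 0.1445k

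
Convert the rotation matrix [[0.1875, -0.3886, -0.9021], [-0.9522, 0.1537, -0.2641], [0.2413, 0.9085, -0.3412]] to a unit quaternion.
0.5 + 0.5863i - 0.5717j - 0.2818k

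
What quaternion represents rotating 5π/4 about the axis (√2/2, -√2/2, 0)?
-0.3827 + 0.6533i - 0.6533j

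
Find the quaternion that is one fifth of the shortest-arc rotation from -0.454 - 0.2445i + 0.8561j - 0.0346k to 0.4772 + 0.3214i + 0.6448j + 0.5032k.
-0.2795 - 0.1331i + 0.945j + 0.105k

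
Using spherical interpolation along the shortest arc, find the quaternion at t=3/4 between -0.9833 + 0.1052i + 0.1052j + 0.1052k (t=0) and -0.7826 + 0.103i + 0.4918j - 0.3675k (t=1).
-0.8691 + 0.1079i + 0.409j - 0.2564k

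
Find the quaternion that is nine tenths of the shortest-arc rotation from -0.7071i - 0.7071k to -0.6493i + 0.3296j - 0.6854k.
-0.6585i + 0.2977j - 0.6911k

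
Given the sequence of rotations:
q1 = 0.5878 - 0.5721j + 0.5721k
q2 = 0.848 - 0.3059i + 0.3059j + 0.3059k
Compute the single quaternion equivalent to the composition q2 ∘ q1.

q2 · q1 = 0.4985 + 0.1702i - 0.1303j + 0.84k
0.4985 + 0.1702i - 0.1303j + 0.84k


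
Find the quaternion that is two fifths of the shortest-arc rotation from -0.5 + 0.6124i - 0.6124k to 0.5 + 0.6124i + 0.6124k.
-0.627 + 0.1314i - 0.7679k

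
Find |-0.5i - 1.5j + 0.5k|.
1.658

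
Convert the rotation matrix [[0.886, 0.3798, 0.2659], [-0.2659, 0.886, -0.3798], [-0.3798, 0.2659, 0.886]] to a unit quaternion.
0.9563 + 0.1688i + 0.1688j - 0.1688k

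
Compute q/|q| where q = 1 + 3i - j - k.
0.2887 + 0.866i - 0.2887j - 0.2887k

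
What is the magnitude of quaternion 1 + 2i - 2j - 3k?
√18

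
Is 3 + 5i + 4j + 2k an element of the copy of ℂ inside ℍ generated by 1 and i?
No. The quaternion 3 + 5i + 4j + 2k has j-coefficient y = 4 and k-coefficient z = 2, not both zero, so it does not lie in the complex subalgebra spanned by 1 and i.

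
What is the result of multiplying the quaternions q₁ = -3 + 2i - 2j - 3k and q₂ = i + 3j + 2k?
10 + 2i - 16j + 2k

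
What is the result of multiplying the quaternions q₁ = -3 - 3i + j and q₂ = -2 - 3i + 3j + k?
-6 + 16i - 8j - 9k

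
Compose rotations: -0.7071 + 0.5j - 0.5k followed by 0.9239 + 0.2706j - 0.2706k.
-0.9239 + 0.2706j - 0.2706k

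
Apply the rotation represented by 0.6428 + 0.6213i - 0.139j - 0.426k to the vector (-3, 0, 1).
(-2.503, 1.481, 1.241)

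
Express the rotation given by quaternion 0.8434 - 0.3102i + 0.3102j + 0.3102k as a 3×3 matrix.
[[0.6151, -0.7157, 0.3308], [0.3308, 0.6151, 0.7157], [-0.7157, -0.3308, 0.6151]]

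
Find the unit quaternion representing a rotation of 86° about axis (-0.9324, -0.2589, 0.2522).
0.7314 - 0.6359i - 0.1766j + 0.172k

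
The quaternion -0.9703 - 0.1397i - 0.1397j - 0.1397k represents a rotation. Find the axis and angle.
axis = (-√3/3, -√3/3, -√3/3), θ = 332°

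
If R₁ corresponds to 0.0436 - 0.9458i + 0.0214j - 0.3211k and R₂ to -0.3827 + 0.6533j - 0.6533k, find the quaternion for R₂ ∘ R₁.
-0.2404 + 0.1662i + 0.6382j + 0.7123k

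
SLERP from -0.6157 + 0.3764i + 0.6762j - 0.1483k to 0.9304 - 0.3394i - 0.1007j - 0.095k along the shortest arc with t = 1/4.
-0.7322 + 0.3854i + 0.5543j - 0.0898k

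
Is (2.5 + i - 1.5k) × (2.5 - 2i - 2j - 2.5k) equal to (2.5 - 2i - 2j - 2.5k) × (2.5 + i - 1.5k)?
No: pq = 4.5 - 5.5i + 0.5j - 12k ≠ 4.5 + 0.5i - 10.5j - 8k = qp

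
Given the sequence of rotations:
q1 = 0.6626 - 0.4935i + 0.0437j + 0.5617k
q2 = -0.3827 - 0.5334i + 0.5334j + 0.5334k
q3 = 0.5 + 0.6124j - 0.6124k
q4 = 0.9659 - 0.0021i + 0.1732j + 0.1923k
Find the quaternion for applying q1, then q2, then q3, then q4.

q2 · q1 = -0.8397 + 0.1117i + 0.3731j + 0.3784k
q3 · q2 · q1 = -0.4166 + 0.5161i - 0.3961j + 0.635k
q4 · q3 · q2 · q1 = -0.4548 + 0.6855i - 0.3542j + 0.4447k
-0.4548 + 0.6855i - 0.3542j + 0.4447k


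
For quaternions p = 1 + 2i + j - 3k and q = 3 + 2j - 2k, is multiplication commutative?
No: pq = -5 + 10i + 9j - 7k ≠ -5 + 2i + j - 15k = qp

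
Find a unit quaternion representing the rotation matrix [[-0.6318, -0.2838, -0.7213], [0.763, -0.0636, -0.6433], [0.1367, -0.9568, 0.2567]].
0.3746 - 0.2092i - 0.5726j + 0.6986k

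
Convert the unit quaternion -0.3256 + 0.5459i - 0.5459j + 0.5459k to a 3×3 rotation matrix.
[[-0.192, -0.2405, 0.9515], [-0.9515, -0.192, -0.2405], [0.2405, -0.9515, -0.192]]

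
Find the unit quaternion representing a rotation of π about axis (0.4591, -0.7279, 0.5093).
0.4591i - 0.7279j + 0.5093k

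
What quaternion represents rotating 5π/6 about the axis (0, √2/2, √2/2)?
0.2588 + 0.683j + 0.683k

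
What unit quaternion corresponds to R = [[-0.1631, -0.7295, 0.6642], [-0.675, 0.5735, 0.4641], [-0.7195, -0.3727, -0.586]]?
0.454 - 0.4608i + 0.762j + 0.03k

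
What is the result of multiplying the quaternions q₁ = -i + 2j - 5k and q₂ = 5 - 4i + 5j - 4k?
-34 + 12i + 26j - 22k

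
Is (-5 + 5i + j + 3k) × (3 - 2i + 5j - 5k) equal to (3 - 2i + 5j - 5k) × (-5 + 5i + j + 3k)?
No: pq = 5 + 5i - 3j + 61k ≠ 5 + 45i - 41j + 7k = qp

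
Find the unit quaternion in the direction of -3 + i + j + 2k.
-0.7746 + 0.2582i + 0.2582j + 0.5164k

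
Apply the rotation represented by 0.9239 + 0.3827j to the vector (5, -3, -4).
(0.707, -3, -6.364)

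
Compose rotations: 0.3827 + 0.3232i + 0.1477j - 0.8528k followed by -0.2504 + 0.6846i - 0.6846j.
-0.216 + 0.7649i + 0.2848j + 0.5359k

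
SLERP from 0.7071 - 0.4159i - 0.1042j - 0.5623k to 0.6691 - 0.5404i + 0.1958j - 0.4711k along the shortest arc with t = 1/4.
0.7052 - 0.4522i - 0.029j - 0.5453k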